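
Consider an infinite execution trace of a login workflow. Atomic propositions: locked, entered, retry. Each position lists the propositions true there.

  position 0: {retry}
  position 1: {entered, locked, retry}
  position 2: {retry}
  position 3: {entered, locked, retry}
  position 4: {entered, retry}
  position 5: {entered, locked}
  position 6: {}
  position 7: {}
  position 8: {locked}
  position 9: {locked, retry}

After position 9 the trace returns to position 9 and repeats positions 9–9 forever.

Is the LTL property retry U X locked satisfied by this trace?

Walking from position 0: X locked first holds at position 0, and retry holds at every earlier position along the way, so retry U X locked holds.

Holds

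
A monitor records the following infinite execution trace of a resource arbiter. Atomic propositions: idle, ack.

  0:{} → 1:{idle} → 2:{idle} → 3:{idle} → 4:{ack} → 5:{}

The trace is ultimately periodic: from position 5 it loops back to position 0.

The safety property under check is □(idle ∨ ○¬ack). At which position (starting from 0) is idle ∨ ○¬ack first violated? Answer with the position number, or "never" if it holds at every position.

idle ∨ ○¬ack holds at every position 0..5, and those are all the positions the trace ever visits, so the invariant □(idle ∨ ○¬ack) is never violated.

never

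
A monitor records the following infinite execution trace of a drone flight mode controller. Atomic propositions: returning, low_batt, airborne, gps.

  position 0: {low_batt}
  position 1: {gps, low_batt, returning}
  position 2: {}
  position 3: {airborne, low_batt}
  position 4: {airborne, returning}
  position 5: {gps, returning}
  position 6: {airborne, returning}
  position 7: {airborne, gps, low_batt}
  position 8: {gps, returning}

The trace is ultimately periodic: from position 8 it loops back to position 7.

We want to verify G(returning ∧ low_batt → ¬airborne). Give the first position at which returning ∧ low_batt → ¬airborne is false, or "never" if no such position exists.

never

returning ∧ low_batt → ¬airborne holds at every position 0..8, and those are all the positions the trace ever visits, so the invariant G(returning ∧ low_batt → ¬airborne) is never violated.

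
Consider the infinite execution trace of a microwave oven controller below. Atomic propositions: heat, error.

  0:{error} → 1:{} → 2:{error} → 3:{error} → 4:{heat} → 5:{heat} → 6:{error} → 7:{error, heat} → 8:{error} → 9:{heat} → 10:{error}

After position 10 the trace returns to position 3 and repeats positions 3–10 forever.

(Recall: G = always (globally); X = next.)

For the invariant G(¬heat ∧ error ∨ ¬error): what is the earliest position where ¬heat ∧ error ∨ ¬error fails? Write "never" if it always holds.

7

Check ¬heat ∧ error ∨ ¬error at each position in order: 0 ✓, 1 ✓, 2 ✓, 3 ✓, 4 ✓, 5 ✓, 6 ✓.
At position 7 the labels are {error, heat}, so ¬heat ∧ error ∨ ¬error is false there. This is the first violation.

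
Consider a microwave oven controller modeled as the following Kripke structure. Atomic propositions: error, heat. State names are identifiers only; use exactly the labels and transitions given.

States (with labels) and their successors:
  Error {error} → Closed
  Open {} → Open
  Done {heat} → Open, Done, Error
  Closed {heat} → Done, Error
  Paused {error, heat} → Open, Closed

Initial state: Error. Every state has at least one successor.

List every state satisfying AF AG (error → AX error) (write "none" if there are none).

States satisfying AG (error → AX error): {Open}.
States satisfying AF AG (error → AX error): {Open}.

{Open}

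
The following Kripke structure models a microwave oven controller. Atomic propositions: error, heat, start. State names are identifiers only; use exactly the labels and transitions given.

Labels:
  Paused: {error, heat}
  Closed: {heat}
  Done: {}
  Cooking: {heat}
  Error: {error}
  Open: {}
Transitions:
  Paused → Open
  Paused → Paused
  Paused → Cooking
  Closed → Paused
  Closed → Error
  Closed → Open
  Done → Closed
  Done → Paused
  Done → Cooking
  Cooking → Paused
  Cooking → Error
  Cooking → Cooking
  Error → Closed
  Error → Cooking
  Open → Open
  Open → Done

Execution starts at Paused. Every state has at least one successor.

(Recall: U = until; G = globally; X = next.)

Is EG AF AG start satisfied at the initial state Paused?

No

States satisfying AF AG start: ∅.
States satisfying EG AF AG start: ∅.
No suitable path/successor from Paused witnesses the formula.
Paused ∉ Sat(EG AF AG start).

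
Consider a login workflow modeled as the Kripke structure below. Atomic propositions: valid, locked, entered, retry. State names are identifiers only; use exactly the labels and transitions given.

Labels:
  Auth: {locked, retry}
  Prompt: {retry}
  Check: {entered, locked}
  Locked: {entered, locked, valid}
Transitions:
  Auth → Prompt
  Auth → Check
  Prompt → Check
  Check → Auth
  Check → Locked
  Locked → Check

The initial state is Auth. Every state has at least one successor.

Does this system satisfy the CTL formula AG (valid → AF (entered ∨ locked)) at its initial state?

States satisfying valid → AF (entered ∨ locked): {Auth, Prompt, Check, Locked}.
States satisfying AG (valid → AF (entered ∨ locked)): {Auth, Prompt, Check, Locked}.
Every state reachable from Auth satisfies valid → AF (entered ∨ locked).
Auth ∈ Sat(AG (valid → AF (entered ∨ locked))).

Holds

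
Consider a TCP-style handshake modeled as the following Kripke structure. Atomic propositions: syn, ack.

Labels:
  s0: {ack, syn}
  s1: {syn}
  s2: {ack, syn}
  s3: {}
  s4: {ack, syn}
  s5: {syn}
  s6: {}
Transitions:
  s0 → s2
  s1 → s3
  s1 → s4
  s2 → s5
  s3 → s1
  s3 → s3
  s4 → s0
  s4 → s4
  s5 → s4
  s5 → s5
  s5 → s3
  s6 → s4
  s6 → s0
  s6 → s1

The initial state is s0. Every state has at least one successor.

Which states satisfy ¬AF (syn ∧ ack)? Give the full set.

{s1, s3, s5, s6}

States satisfying syn ∧ ack: {s0, s2, s4}.
States satisfying AF (syn ∧ ack): {s0, s2, s4}.
States satisfying ¬AF (syn ∧ ack): {s1, s3, s5, s6}.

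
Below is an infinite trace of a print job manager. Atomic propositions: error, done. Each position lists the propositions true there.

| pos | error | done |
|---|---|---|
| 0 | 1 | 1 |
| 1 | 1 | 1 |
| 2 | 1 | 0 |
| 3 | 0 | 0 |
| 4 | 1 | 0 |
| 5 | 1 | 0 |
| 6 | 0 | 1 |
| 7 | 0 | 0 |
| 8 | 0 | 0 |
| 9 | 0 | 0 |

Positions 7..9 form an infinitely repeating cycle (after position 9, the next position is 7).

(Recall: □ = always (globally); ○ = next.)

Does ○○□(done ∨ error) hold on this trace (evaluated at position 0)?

Does not hold

The position after 0 is 1; ○□(done ∨ error) is false there.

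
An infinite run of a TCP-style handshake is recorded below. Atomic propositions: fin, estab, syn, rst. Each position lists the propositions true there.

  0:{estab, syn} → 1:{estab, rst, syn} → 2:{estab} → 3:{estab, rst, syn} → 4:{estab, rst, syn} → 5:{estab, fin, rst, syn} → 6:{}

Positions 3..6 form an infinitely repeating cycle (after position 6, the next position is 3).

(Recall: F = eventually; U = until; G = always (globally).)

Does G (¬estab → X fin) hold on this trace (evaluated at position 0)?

¬estab → X fin must hold at every position from 0 onward. It fails at position 6, so G (¬estab → X fin) is false.
Positions where ¬estab holds: 6.
Check X fin at each: 6→fails.

No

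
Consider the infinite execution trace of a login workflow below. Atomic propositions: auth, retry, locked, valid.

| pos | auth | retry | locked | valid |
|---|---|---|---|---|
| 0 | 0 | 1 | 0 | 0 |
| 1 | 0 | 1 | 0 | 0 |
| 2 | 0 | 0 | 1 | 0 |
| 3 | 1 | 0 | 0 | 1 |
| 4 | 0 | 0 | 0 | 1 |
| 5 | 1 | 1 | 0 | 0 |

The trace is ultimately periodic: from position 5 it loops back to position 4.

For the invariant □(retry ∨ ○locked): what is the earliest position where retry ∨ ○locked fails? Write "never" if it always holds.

2

Check retry ∨ ○locked at each position in order: 0 ✓, 1 ✓.
At position 2 the labels are {locked} and the next position 3 has {auth, valid}, so retry ∨ ○locked is false there. This is the first violation.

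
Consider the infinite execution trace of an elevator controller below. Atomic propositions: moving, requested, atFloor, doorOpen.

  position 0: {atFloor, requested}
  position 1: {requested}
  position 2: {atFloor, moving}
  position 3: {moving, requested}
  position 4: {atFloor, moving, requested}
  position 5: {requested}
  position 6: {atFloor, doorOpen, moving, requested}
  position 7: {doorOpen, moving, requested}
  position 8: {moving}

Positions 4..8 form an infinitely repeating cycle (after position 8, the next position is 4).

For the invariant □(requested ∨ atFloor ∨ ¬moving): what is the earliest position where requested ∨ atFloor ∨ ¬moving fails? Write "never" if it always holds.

Check requested ∨ atFloor ∨ ¬moving at each position in order: 0 ✓, 1 ✓, 2 ✓, 3 ✓, 4 ✓, 5 ✓, 6 ✓, 7 ✓.
At position 8 the labels are {moving}, so requested ∨ atFloor ∨ ¬moving is false there. This is the first violation.

8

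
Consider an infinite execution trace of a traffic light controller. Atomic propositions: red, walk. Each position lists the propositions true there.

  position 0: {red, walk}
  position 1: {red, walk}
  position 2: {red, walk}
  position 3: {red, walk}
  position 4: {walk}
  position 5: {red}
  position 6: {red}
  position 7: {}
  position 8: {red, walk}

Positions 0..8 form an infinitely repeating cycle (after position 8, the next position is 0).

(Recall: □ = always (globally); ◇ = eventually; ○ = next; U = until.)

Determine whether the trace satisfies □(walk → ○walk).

walk → ○walk must hold at every position from 0 onward. It fails at position 4, so □(walk → ○walk) is false.
Positions where walk holds: 0, 1, 2, 3, 4, 8.
Check ○walk at each: 0→ok, 1→ok, 2→ok, 3→ok, 4→fails, 8→ok.

Does not hold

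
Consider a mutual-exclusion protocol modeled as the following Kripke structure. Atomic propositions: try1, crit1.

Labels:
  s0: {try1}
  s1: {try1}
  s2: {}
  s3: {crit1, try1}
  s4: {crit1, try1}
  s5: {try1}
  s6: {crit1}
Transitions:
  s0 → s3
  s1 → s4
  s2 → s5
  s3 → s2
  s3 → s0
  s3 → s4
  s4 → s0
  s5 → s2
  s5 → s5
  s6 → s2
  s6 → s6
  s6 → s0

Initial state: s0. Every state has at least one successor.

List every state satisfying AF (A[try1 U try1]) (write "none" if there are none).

States satisfying A[try1 U try1]: {s0, s1, s3, s4, s5}.
States satisfying AF (A[try1 U try1]): {s0, s1, s2, s3, s4, s5}.

{s0, s1, s2, s3, s4, s5}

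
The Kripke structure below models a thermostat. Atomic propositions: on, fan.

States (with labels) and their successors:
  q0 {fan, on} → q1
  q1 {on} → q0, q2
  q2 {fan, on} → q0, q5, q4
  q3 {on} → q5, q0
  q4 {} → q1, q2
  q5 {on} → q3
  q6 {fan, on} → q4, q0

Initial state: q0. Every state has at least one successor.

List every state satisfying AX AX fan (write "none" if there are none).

States satisfying AX fan: {q1}.
States satisfying AX AX fan: {q0}.

{q0}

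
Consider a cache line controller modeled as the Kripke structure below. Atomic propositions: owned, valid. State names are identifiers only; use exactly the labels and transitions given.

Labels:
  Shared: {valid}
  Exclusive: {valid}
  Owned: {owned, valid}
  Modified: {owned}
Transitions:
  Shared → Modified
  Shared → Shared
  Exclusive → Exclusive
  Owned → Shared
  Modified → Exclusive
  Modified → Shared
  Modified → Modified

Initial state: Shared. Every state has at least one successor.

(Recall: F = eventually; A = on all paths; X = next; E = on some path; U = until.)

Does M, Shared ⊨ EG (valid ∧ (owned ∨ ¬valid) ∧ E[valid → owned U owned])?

Does not hold

States satisfying EG (valid ∧ (owned ∨ ¬valid) ∧ E[valid → owned U owned]): ∅.
No suitable path/successor from Shared witnesses the formula.
Shared ∉ Sat(EG (valid ∧ (owned ∨ ¬valid) ∧ E[valid → owned U owned])).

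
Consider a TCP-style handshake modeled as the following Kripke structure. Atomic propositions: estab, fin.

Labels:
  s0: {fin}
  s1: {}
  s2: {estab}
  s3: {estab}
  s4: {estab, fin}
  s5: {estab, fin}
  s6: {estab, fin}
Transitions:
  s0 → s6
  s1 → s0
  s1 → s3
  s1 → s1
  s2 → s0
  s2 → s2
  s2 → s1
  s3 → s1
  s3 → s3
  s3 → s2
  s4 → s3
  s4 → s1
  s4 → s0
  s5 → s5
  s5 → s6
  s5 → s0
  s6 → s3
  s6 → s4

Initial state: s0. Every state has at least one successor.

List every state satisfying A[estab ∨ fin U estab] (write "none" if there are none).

States satisfying estab ∨ fin: {s0, s2, s3, s4, s5, s6}.
States satisfying estab: {s2, s3, s4, s5, s6}.
States satisfying A[estab ∨ fin U estab]: {s0, s2, s3, s4, s5, s6}.

{s0, s2, s3, s4, s5, s6}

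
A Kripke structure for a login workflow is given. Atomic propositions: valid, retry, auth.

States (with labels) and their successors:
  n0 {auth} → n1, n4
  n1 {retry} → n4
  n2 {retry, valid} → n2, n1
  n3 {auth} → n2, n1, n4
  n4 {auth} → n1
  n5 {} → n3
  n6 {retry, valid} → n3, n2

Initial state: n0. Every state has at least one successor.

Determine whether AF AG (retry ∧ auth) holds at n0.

Does not hold

States satisfying AG (retry ∧ auth): ∅.
States satisfying AF AG (retry ∧ auth): ∅.
There is a path from n0 along which AG (retry ∧ auth) never holds.
n0 ∉ Sat(AF AG (retry ∧ auth)).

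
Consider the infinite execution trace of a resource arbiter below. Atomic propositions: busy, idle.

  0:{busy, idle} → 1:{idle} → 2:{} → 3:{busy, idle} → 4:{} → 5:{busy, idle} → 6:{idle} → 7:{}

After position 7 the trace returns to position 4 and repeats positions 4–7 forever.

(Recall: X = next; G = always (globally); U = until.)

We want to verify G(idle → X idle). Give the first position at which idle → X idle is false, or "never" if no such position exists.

1

Check idle → X idle at each position in order: 0 ✓.
At position 1 the labels are {idle} and the next position 2 has {}, so idle → X idle is false there. This is the first violation.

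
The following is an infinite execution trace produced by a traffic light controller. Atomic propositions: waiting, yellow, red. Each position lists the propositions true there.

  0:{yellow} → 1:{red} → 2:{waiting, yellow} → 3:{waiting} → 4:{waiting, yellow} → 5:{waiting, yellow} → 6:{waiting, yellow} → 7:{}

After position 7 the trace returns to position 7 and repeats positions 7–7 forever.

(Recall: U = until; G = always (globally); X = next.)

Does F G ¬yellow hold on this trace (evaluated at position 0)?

G ¬yellow holds at position 7, which is reachable from 0, so F G ¬yellow holds.

Yes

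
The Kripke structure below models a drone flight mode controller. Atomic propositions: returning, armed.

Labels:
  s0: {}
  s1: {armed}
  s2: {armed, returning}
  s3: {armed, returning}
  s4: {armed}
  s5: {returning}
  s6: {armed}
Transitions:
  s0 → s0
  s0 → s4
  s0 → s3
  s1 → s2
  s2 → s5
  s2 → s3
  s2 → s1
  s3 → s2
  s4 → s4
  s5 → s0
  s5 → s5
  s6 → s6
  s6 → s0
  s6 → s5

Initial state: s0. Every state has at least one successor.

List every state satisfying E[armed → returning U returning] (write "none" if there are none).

{s0, s2, s3, s5}

States satisfying armed → returning: {s0, s2, s3, s5}.
States satisfying returning: {s2, s3, s5}.
States satisfying E[armed → returning U returning]: {s0, s2, s3, s5}.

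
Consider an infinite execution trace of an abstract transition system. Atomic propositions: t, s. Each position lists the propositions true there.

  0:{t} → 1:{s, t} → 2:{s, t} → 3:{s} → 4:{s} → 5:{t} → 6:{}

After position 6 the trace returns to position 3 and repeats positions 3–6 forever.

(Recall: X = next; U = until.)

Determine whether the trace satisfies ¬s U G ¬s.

No

Walking from position 0: at position 1, G ¬s has not yet held and ¬s fails, so ¬s U G ¬s is false.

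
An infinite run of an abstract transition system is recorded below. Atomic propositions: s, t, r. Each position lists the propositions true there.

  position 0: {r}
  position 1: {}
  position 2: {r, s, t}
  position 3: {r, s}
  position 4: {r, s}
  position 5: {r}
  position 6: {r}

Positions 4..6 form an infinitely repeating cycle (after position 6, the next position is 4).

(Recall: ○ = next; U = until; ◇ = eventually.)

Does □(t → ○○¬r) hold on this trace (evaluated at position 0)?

Does not hold

t → ○○¬r must hold at every position from 0 onward. It fails at position 2, so □(t → ○○¬r) is false.
Positions where t holds: 2.
Check ○○¬r at each: 2→fails.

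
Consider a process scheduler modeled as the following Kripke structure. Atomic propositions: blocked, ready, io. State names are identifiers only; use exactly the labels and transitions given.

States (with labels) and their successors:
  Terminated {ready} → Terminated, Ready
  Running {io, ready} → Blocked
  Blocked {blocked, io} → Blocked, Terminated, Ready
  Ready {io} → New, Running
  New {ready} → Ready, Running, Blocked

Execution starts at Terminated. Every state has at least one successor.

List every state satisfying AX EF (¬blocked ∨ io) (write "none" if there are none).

States satisfying EF (¬blocked ∨ io): {Terminated, Running, Blocked, Ready, New}.
States satisfying AX EF (¬blocked ∨ io): {Terminated, Running, Blocked, Ready, New}.

{Terminated, Running, Blocked, Ready, New}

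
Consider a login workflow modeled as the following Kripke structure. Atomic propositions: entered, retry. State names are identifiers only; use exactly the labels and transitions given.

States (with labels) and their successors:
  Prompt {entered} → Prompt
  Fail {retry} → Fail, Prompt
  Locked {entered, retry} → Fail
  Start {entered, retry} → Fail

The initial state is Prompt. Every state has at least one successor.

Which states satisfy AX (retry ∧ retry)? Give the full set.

{Locked, Start}

States satisfying retry ∧ retry: {Fail, Locked, Start}.
States satisfying AX (retry ∧ retry): {Locked, Start}.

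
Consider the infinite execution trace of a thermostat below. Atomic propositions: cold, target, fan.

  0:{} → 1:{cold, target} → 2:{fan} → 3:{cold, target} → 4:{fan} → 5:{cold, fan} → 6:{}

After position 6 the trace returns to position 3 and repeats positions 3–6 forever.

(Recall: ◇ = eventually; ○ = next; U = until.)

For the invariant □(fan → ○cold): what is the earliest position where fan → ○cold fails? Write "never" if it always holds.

Check fan → ○cold at each position in order: 0 ✓, 1 ✓, 2 ✓, 3 ✓, 4 ✓.
At position 5 the labels are {cold, fan} and the next position 6 has {}, so fan → ○cold is false there. This is the first violation.

5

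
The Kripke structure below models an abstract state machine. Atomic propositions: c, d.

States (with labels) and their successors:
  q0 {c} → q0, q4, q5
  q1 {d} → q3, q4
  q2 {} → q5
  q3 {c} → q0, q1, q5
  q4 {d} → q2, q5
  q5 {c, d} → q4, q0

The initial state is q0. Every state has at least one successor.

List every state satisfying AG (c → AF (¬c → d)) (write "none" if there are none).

States satisfying c → AF (¬c → d): {q0, q1, q2, q3, q4, q5}.
States satisfying AG (c → AF (¬c → d)): {q0, q1, q2, q3, q4, q5}.

{q0, q1, q2, q3, q4, q5}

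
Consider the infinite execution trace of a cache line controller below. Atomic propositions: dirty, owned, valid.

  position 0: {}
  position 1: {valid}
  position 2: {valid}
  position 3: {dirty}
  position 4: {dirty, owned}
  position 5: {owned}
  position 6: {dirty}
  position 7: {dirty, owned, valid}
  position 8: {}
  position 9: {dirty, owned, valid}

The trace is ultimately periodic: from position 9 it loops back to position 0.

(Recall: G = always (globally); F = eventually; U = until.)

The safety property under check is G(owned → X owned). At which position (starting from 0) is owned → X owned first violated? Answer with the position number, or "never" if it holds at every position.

5

Check owned → X owned at each position in order: 0 ✓, 1 ✓, 2 ✓, 3 ✓, 4 ✓.
At position 5 the labels are {owned} and the next position 6 has {dirty}, so owned → X owned is false there. This is the first violation.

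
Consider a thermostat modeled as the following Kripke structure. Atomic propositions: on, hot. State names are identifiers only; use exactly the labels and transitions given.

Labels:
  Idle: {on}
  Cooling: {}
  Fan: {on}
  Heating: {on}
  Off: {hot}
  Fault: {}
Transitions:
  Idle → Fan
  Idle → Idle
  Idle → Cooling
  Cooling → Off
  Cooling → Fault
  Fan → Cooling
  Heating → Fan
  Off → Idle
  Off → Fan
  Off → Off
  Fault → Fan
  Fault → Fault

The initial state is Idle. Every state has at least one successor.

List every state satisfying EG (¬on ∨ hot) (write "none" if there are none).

{Cooling, Off, Fault}

States satisfying ¬on ∨ hot: {Cooling, Off, Fault}.
States satisfying EG (¬on ∨ hot): {Cooling, Off, Fault}.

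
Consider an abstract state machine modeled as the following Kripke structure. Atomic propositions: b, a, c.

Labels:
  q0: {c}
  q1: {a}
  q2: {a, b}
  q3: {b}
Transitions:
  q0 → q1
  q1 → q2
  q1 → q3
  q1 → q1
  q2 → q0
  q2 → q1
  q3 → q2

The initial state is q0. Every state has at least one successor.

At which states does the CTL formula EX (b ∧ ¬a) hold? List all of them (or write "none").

States satisfying b ∧ ¬a: {q3}.
States satisfying EX (b ∧ ¬a): {q1}.

{q1}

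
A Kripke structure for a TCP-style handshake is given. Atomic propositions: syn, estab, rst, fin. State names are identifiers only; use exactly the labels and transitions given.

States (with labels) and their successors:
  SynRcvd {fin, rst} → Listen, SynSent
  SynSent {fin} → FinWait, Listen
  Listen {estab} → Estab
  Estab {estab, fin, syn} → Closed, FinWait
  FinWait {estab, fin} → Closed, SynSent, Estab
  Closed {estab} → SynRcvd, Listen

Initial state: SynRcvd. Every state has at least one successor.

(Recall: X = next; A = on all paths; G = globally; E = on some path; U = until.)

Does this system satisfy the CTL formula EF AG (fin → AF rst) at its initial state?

States satisfying AG (fin → AF rst): ∅.
States satisfying EF AG (fin → AF rst): ∅.
No suitable path/successor from SynRcvd witnesses the formula.
SynRcvd ∉ Sat(EF AG (fin → AF rst)).

Does not hold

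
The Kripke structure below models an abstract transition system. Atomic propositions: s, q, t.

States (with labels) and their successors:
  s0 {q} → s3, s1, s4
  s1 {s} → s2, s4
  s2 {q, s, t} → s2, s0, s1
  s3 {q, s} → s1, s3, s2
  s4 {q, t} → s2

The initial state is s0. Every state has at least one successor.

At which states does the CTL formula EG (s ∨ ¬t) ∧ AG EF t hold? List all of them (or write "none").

States satisfying s ∨ ¬t: {s0, s1, s2, s3}.
States satisfying EG (s ∨ ¬t): {s0, s1, s2, s3}.
States satisfying EF t: {s0, s1, s2, s3, s4}.
States satisfying AG EF t: {s0, s1, s2, s3, s4}.
States satisfying EG (s ∨ ¬t) ∧ AG EF t: {s0, s1, s2, s3}.

{s0, s1, s2, s3}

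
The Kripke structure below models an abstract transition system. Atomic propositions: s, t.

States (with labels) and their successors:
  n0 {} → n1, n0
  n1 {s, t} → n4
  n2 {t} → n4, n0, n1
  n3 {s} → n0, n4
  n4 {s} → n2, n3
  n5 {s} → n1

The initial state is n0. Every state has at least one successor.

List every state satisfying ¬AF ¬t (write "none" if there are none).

none

States satisfying ¬t: {n0, n3, n4, n5}.
States satisfying AF ¬t: {n0, n1, n2, n3, n4, n5}.
States satisfying ¬AF ¬t: ∅.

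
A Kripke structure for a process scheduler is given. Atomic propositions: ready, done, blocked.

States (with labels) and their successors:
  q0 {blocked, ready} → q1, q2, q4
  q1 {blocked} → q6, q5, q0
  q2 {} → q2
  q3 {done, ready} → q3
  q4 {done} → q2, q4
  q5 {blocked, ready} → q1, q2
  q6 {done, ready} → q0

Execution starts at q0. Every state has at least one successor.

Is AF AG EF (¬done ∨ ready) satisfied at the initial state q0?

Yes

States satisfying AG EF (¬done ∨ ready): {q0, q1, q2, q3, q4, q5, q6}.
States satisfying AF AG EF (¬done ∨ ready): {q0, q1, q2, q3, q4, q5, q6}.
q0 ∈ Sat(AF AG EF (¬done ∨ ready)).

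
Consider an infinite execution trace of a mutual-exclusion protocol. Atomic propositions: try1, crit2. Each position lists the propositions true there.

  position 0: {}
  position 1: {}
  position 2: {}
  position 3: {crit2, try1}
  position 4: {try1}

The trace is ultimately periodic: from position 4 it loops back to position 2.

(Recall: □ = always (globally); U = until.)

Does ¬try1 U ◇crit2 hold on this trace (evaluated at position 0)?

Walking from position 0: ◇crit2 first holds at position 0, and ¬try1 holds at every earlier position along the way, so ¬try1 U ◇crit2 holds.

Holds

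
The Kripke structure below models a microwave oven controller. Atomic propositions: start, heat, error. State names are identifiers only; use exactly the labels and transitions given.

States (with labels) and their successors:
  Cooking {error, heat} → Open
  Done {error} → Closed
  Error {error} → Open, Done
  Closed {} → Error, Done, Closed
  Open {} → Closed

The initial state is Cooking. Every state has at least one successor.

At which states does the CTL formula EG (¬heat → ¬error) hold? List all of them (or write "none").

{Cooking, Closed, Open}

States satisfying ¬heat → ¬error: {Cooking, Closed, Open}.
States satisfying EG (¬heat → ¬error): {Cooking, Closed, Open}.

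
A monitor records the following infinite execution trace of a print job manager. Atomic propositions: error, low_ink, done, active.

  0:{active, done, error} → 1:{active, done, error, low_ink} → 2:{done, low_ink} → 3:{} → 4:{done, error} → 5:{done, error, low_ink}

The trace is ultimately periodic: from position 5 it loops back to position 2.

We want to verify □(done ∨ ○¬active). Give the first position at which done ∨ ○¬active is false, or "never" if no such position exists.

never

done ∨ ○¬active holds at every position 0..5, and those are all the positions the trace ever visits, so the invariant □(done ∨ ○¬active) is never violated.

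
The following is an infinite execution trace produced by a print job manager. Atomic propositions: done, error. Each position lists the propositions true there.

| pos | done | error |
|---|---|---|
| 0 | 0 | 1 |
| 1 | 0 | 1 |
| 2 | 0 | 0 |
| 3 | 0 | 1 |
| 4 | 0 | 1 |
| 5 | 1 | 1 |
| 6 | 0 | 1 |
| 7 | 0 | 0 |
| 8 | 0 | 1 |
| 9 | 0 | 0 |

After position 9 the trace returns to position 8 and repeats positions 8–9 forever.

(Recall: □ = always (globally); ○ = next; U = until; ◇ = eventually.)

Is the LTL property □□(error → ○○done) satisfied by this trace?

Does not hold

□(error → ○○done) must hold at every position from 0 onward. It fails at position 0, so □□(error → ○○done) is false.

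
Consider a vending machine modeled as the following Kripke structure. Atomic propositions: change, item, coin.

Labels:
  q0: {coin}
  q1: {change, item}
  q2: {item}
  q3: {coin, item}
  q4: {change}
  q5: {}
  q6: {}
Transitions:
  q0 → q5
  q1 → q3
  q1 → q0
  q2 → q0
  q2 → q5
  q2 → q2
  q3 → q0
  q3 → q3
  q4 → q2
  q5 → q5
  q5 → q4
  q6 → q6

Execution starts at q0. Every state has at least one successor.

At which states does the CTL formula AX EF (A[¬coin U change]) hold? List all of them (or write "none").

{q0, q1, q2, q3, q4, q5}

States satisfying EF (A[¬coin U change]): {q0, q1, q2, q3, q4, q5}.
States satisfying AX EF (A[¬coin U change]): {q0, q1, q2, q3, q4, q5}.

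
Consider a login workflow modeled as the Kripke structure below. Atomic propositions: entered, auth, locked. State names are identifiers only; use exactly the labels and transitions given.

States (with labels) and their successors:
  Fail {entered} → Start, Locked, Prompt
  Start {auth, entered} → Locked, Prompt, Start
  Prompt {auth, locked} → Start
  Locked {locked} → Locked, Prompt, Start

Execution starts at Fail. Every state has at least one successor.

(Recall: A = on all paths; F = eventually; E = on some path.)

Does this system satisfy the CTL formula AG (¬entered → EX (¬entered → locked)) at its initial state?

States satisfying ¬entered → EX (¬entered → locked): {Fail, Start, Prompt, Locked}.
States satisfying AG (¬entered → EX (¬entered → locked)): {Fail, Start, Prompt, Locked}.
Every state reachable from Fail satisfies ¬entered → EX (¬entered → locked).
Fail ∈ Sat(AG (¬entered → EX (¬entered → locked))).

Holds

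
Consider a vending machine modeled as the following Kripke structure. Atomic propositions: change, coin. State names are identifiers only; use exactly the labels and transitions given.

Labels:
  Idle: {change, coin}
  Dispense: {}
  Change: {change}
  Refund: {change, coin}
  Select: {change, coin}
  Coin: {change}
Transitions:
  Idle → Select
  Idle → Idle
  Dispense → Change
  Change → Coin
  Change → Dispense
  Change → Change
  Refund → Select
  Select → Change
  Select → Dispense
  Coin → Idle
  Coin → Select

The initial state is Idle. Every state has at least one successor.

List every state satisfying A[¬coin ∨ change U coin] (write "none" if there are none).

States satisfying ¬coin ∨ change: {Idle, Dispense, Change, Refund, Select, Coin}.
States satisfying coin: {Idle, Refund, Select}.
States satisfying A[¬coin ∨ change U coin]: {Idle, Refund, Select, Coin}.

{Idle, Refund, Select, Coin}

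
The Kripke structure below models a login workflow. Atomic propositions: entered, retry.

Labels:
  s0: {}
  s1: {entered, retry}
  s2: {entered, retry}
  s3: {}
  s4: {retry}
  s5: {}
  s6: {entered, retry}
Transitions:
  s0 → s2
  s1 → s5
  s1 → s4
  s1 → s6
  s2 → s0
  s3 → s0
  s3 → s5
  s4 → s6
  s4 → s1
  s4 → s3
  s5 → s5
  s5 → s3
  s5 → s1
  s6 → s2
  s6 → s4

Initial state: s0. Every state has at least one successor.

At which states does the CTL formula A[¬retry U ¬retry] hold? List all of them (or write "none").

{s0, s3, s5}

States satisfying ¬retry: {s0, s3, s5}.
States satisfying A[¬retry U ¬retry]: {s0, s3, s5}.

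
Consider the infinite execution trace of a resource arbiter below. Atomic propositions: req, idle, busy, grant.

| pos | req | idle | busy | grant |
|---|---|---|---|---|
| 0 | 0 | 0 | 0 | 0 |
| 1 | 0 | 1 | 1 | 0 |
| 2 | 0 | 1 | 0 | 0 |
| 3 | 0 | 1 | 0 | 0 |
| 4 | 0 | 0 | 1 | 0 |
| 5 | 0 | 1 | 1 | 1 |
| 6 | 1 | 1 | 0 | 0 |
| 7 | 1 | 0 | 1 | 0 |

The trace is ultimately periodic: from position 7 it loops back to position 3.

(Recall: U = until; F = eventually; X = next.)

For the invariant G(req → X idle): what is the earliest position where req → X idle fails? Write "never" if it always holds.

6

Check req → X idle at each position in order: 0 ✓, 1 ✓, 2 ✓, 3 ✓, 4 ✓, 5 ✓.
At position 6 the labels are {idle, req} and the next position 7 has {busy, req}, so req → X idle is false there. This is the first violation.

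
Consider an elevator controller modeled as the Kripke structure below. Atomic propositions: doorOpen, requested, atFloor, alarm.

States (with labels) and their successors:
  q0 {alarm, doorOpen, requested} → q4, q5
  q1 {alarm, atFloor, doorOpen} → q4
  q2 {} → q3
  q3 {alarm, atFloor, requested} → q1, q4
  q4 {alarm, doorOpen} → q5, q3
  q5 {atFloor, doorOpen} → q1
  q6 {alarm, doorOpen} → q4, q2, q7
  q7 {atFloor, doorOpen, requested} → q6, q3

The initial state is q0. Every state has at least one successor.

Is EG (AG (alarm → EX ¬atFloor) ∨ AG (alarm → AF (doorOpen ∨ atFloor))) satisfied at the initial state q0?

States satisfying EG (AG (alarm → EX ¬atFloor) ∨ AG (alarm → AF (doorOpen ∨ atFloor))): {q0, q1, q2, q3, q4, q5, q6, q7}.
q0 ∈ Sat(EG (AG (alarm → EX ¬atFloor) ∨ AG (alarm → AF (doorOpen ∨ atFloor)))).

Yes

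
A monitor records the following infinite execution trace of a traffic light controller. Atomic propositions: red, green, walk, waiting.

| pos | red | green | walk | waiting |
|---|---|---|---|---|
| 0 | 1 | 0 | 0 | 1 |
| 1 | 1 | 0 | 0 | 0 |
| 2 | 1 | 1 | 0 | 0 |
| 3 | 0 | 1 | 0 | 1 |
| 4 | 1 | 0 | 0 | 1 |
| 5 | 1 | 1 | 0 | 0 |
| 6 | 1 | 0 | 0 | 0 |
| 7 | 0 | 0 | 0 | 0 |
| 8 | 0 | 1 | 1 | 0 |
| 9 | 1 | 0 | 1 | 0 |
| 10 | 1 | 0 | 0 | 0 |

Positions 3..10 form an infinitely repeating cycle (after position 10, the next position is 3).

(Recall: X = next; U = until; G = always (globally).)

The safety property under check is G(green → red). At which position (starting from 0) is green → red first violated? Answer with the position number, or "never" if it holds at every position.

3

Check green → red at each position in order: 0 ✓, 1 ✓, 2 ✓.
At position 3 the labels are {green, waiting}, so green → red is false there. This is the first violation.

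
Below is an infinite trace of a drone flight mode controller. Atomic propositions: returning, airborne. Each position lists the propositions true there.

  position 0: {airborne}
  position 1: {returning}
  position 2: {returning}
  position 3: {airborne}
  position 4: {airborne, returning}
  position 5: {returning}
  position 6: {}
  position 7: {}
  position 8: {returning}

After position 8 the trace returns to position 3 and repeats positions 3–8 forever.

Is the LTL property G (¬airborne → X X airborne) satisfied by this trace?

Does not hold

¬airborne → X X airborne must hold at every position from 0 onward. It fails at position 5, so G (¬airborne → X X airborne) is false.
Positions where ¬airborne holds: 1, 2, 5, 6, 7, 8.
Check X X airborne at each: 1→ok, 2→ok, 5→fails, 6→fails, 7→ok, 8→ok.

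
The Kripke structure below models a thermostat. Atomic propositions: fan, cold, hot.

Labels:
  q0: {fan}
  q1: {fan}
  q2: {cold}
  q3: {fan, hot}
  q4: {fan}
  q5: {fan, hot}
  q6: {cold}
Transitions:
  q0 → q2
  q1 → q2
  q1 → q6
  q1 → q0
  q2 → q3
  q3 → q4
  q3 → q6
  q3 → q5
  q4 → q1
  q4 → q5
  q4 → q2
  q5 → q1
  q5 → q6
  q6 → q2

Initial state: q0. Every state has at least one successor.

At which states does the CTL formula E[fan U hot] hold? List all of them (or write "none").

{q3, q4, q5}

States satisfying fan: {q0, q1, q3, q4, q5}.
States satisfying hot: {q3, q5}.
States satisfying E[fan U hot]: {q3, q4, q5}.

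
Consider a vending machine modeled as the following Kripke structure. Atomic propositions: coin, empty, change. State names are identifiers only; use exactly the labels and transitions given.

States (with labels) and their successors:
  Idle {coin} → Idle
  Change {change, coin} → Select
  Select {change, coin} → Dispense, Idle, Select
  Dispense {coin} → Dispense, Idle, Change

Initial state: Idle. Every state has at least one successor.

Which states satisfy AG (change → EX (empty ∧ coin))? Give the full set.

{Idle}

States satisfying change → EX (empty ∧ coin): {Idle, Dispense}.
States satisfying AG (change → EX (empty ∧ coin)): {Idle}.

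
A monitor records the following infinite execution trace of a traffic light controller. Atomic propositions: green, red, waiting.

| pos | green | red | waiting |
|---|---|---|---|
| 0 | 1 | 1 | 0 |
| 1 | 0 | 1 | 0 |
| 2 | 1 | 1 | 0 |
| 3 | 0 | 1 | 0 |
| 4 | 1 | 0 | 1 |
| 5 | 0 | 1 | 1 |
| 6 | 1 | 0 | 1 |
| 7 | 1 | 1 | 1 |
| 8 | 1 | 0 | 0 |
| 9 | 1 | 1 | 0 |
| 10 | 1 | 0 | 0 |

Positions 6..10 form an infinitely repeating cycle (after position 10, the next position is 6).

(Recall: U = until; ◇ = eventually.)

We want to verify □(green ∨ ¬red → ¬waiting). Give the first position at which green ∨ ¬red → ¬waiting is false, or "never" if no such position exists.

Check green ∨ ¬red → ¬waiting at each position in order: 0 ✓, 1 ✓, 2 ✓, 3 ✓.
At position 4 the labels are {green, waiting}, so green ∨ ¬red → ¬waiting is false there. This is the first violation.

4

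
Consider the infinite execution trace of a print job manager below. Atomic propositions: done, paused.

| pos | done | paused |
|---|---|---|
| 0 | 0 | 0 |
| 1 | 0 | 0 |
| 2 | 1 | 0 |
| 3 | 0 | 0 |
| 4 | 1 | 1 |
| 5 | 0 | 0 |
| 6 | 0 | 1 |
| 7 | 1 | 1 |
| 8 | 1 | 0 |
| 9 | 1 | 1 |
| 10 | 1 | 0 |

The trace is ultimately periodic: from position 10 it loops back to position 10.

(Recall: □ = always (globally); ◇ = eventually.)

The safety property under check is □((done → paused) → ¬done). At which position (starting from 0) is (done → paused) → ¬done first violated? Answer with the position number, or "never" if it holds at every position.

4

Check (done → paused) → ¬done at each position in order: 0 ✓, 1 ✓, 2 ✓, 3 ✓.
At position 4 the labels are {done, paused}, so (done → paused) → ¬done is false there. This is the first violation.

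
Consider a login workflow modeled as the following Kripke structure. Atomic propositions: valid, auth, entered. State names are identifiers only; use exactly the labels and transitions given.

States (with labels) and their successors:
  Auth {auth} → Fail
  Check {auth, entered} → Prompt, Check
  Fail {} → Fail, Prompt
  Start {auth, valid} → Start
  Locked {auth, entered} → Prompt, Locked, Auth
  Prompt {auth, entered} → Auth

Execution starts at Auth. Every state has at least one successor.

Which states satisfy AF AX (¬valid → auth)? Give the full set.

States satisfying AX (¬valid → auth): {Check, Start, Locked, Prompt}.
States satisfying AF AX (¬valid → auth): {Check, Start, Locked, Prompt}.

{Check, Start, Locked, Prompt}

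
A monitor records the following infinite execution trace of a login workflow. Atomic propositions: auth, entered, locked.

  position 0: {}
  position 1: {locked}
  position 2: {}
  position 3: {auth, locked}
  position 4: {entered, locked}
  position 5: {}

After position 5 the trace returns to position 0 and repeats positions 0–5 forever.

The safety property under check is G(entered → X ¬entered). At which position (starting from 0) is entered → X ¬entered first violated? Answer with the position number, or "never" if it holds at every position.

never

entered → X ¬entered holds at every position 0..5, and those are all the positions the trace ever visits, so the invariant G(entered → X ¬entered) is never violated.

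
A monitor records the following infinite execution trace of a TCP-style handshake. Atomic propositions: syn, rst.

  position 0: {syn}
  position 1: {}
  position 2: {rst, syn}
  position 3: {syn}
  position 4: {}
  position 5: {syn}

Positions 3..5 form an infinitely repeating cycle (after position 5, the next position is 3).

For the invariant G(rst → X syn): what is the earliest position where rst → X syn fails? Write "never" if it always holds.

never

rst → X syn holds at every position 0..5, and those are all the positions the trace ever visits, so the invariant G(rst → X syn) is never violated.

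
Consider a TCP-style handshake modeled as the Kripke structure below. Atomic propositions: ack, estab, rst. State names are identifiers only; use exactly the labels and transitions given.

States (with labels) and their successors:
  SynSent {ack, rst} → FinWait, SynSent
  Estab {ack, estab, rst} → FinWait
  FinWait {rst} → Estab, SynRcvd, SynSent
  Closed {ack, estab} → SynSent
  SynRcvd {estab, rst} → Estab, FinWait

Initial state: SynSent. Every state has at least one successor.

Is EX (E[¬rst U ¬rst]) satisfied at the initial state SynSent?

States satisfying E[¬rst U ¬rst]: {Closed}.
States satisfying EX (E[¬rst U ¬rst]): ∅.
No suitable path/successor from SynSent witnesses the formula.
SynSent ∉ Sat(EX (E[¬rst U ¬rst])).

Violated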